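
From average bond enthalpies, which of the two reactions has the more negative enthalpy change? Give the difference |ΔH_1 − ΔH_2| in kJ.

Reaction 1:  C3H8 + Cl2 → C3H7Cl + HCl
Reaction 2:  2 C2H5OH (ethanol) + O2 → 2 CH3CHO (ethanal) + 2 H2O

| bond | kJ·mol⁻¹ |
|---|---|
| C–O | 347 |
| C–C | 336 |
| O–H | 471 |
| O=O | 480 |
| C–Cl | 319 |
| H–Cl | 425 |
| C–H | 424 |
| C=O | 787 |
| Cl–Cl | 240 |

Reaction 2, by 414 kJ

Reaction 1:
  Bonds broken (reactants):
    C–C: 2 × 336 = 672
    C–H: 8 × 424 = 3392
    Cl–Cl: 1 × 240 = 240
    Σ(broken) = 4304 kJ
  Bonds formed (products):
    C–C: 2 × 336 = 672
    C–Cl: 1 × 319 = 319
    C–H: 7 × 424 = 2968
    H–Cl: 1 × 425 = 425
    Σ(formed) = 4384 kJ
  ΔH_1 = 4304 − 4384 = −80 kJ
Reaction 2:
  Bonds broken (reactants):
    C–C: 2 × 336 = 672
    C–H: 10 × 424 = 4240
    C–O: 2 × 347 = 694
    O–H: 2 × 471 = 942
    O=O: 1 × 480 = 480
    Σ(broken) = 7028 kJ
  Bonds formed (products):
    C–C: 2 × 336 = 672
    C–H: 8 × 424 = 3392
    C=O: 2 × 787 = 1574
    O–H: 4 × 471 = 1884
    Σ(formed) = 7522 kJ
  ΔH_2 = 7028 − 7522 = −494 kJ
ΔH_1 − ΔH_2 = +414 kJ, so reaction 2 has the more negative ΔH; |ΔH_1 − ΔH_2| = 414 kJ.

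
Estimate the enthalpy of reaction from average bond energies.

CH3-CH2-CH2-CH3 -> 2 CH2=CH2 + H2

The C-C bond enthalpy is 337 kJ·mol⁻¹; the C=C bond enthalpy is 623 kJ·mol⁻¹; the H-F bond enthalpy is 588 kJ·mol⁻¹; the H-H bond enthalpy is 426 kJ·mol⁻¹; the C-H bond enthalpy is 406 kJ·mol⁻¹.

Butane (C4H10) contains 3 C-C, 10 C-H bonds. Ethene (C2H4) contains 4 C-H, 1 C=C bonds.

ΔH ≈ +151 kJ

Bonds broken (reactants):
  C-C: 3 × 337 = 1011
  C-H: 10 × 406 = 4060
  Σ(broken) = 5071 kJ
Bonds formed (products):
  C-H: 8 × 406 = 3248
  C=C: 2 × 623 = 1246
  H-H: 1 × 426 = 426
  Σ(formed) = 4920 kJ
ΔH = Σ(broken) − Σ(formed) = 5071 − 4920 = +151 kJ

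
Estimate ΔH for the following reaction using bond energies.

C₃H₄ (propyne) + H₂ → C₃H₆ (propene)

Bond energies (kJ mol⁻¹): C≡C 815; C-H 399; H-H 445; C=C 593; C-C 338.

Bonds broken (reactants):
  C≡C: 1 × 815 = 815
  C-C: 1 × 338 = 338
  C-H: 4 × 399 = 1596
  H-H: 1 × 445 = 445
  Σ(broken) = 3194 kJ
Bonds formed (products):
  C-C: 1 × 338 = 338
  C-H: 6 × 399 = 2394
  C=C: 1 × 593 = 593
  Σ(formed) = 3325 kJ
ΔH = Σ(broken) − Σ(formed) = 3194 − 3325 = −131 kJ

ΔH ≈ −131 kJ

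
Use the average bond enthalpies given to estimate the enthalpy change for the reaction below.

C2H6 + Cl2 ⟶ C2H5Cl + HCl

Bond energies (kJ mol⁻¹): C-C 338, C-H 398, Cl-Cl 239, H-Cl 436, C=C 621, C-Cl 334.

Bonds broken (reactants):
  C-C: 1 × 338 = 338
  C-H: 6 × 398 = 2388
  Cl-Cl: 1 × 239 = 239
  Σ(broken) = 2965 kJ
Bonds formed (products):
  C-C: 1 × 338 = 338
  C-Cl: 1 × 334 = 334
  C-H: 5 × 398 = 1990
  H-Cl: 1 × 436 = 436
  Σ(formed) = 3098 kJ
ΔH = Σ(broken) − Σ(formed) = 2965 − 3098 = −133 kJ

ΔH ≈ −133 kJ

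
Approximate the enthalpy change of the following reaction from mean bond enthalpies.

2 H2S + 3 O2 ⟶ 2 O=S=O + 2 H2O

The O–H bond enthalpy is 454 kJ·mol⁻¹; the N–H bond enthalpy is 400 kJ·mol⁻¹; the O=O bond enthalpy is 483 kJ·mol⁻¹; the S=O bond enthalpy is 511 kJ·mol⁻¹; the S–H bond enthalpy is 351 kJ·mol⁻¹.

ΔH ≈ −1007 kJ

Bonds broken (reactants):
  O=O: 3 × 483 = 1449
  S–H: 4 × 351 = 1404
  Σ(broken) = 2853 kJ
Bonds formed (products):
  O–H: 4 × 454 = 1816
  S=O: 4 × 511 = 2044
  Σ(formed) = 3860 kJ
ΔH = Σ(broken) − Σ(formed) = 2853 − 3860 = −1007 kJ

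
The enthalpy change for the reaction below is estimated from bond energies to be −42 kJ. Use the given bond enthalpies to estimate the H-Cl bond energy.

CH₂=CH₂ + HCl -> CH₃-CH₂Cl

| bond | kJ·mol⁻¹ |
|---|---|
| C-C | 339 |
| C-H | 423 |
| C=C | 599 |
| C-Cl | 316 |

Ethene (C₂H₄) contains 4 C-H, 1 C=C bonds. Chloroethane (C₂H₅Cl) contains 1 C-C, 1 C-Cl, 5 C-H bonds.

Let D be the H-Cl bond energy.
Σ(broken) = 4×423 + 1×599 + 1×D = 2291 + D
Σ(formed) = 1×339 + 1×316 + 5×423 = 2770
ΔH = Σ(broken) − Σ(formed) = (2291 + D) − (2770) = −479 + D
Setting this equal to −42 kJ gives D = 437 kJ/mol.

D(H-Cl) ≈ 437 kJ/mol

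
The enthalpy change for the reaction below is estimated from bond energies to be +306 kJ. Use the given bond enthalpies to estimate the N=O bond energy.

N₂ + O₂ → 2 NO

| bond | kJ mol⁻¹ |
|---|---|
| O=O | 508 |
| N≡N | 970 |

D(N=O) ≈ 586 kJ/mol

Let D be the N=O bond energy.
Σ(broken) = 1×970 + 1×508 = 1478
Σ(formed) = 2×D = 2D
ΔH = Σ(broken) − Σ(formed) = (1478) − (2D) = +1478 − 2D
Setting this equal to +306 kJ gives 2D = 1172, so D = 586 kJ/mol.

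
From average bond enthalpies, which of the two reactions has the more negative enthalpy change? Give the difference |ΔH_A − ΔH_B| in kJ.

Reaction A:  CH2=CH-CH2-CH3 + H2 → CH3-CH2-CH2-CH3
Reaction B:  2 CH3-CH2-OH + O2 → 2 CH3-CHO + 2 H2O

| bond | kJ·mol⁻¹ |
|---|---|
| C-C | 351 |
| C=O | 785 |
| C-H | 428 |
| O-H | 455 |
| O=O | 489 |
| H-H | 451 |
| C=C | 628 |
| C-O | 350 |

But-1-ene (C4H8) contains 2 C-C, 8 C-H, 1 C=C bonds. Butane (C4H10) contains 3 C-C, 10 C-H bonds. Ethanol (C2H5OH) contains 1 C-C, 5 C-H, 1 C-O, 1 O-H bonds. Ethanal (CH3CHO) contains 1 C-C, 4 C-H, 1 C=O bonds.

Reaction A:
  Bonds broken (reactants):
    C-C: 2 × 351 = 702
    C-H: 8 × 428 = 3424
    C=C: 1 × 628 = 628
    H-H: 1 × 451 = 451
    Σ(broken) = 5205 kJ
  Bonds formed (products):
    C-C: 3 × 351 = 1053
    C-H: 10 × 428 = 4280
    Σ(formed) = 5333 kJ
  ΔH_A = 5205 − 5333 = −128 kJ
Reaction B:
  Bonds broken (reactants):
    C-C: 2 × 351 = 702
    C-H: 10 × 428 = 4280
    C-O: 2 × 350 = 700
    O-H: 2 × 455 = 910
    O=O: 1 × 489 = 489
    Σ(broken) = 7081 kJ
  Bonds formed (products):
    C-C: 2 × 351 = 702
    C-H: 8 × 428 = 3424
    C=O: 2 × 785 = 1570
    O-H: 4 × 455 = 1820
    Σ(formed) = 7516 kJ
  ΔH_B = 7081 − 7516 = −435 kJ
ΔH_A − ΔH_B = +307 kJ, so reaction B has the more negative ΔH; |ΔH_A − ΔH_B| = 307 kJ.

Reaction B, by 307 kJ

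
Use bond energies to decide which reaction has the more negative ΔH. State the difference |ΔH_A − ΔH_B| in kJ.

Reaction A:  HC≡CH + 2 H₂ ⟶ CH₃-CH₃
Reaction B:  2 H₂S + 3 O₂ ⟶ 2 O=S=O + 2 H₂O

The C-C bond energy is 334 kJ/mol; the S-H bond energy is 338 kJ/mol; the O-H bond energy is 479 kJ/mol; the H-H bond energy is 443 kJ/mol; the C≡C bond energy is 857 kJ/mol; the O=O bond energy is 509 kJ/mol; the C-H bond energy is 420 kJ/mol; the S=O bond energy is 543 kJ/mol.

Reaction A:
  Bonds broken (reactants):
    C≡C: 1 × 857 = 857
    C-H: 2 × 420 = 840
    H-H: 2 × 443 = 886
    Σ(broken) = 2583 kJ
  Bonds formed (products):
    C-C: 1 × 334 = 334
    C-H: 6 × 420 = 2520
    Σ(formed) = 2854 kJ
  ΔH_A = 2583 − 2854 = −271 kJ
Reaction B:
  Bonds broken (reactants):
    O=O: 3 × 509 = 1527
    S-H: 4 × 338 = 1352
    Σ(broken) = 2879 kJ
  Bonds formed (products):
    O-H: 4 × 479 = 1916
    S=O: 4 × 543 = 2172
    Σ(formed) = 4088 kJ
  ΔH_B = 2879 − 4088 = −1209 kJ
ΔH_A − ΔH_B = +938 kJ, so reaction B has the more negative ΔH; |ΔH_A − ΔH_B| = 938 kJ.

Reaction B, by 938 kJ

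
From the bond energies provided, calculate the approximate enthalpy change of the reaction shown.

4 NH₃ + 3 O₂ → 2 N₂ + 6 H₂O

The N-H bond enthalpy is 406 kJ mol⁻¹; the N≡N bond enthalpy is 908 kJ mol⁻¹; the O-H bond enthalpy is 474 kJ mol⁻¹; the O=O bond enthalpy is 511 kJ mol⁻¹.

ΔH ≈ −1099 kJ

Bonds broken (reactants):
  N-H: 12 × 406 = 4872
  O=O: 3 × 511 = 1533
  Σ(broken) = 6405 kJ
Bonds formed (products):
  N≡N: 2 × 908 = 1816
  O-H: 12 × 474 = 5688
  Σ(formed) = 7504 kJ
ΔH = Σ(broken) − Σ(formed) = 6405 − 7504 = −1099 kJ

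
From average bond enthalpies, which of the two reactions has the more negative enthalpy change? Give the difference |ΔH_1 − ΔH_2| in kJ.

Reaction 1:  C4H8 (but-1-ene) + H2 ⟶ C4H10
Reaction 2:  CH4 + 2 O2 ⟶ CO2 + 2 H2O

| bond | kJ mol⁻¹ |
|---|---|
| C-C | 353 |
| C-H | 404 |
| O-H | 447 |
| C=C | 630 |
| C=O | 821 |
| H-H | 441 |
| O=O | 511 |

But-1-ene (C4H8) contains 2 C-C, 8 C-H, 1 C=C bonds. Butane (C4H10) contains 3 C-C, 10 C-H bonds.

Reaction 2, by 702 kJ

Reaction 1:
  Bonds broken (reactants):
    C-C: 2 × 353 = 706
    C-H: 8 × 404 = 3232
    C=C: 1 × 630 = 630
    H-H: 1 × 441 = 441
    Σ(broken) = 5009 kJ
  Bonds formed (products):
    C-C: 3 × 353 = 1059
    C-H: 10 × 404 = 4040
    Σ(formed) = 5099 kJ
  ΔH_1 = 5009 − 5099 = −90 kJ
Reaction 2:
  Bonds broken (reactants):
    C-H: 4 × 404 = 1616
    O=O: 2 × 511 = 1022
    Σ(broken) = 2638 kJ
  Bonds formed (products):
    C=O: 2 × 821 = 1642
    O-H: 4 × 447 = 1788
    Σ(formed) = 3430 kJ
  ΔH_2 = 2638 − 3430 = −792 kJ
ΔH_1 − ΔH_2 = +702 kJ, so reaction 2 has the more negative ΔH; |ΔH_1 − ΔH_2| = 702 kJ.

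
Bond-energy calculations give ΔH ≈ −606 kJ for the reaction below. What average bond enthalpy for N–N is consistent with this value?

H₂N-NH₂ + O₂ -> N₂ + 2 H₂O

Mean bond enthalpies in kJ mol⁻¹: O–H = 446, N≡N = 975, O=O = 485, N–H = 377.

D(N–N) ≈ 160 kJ/mol

Let D be the N–N bond energy.
Σ(broken) = 4×377 + 1×D + 1×485 = 1993 + D
Σ(formed) = 1×975 + 4×446 = 2759
ΔH = Σ(broken) − Σ(formed) = (1993 + D) − (2759) = −766 + D
Setting this equal to −606 kJ gives D = 160 kJ/mol.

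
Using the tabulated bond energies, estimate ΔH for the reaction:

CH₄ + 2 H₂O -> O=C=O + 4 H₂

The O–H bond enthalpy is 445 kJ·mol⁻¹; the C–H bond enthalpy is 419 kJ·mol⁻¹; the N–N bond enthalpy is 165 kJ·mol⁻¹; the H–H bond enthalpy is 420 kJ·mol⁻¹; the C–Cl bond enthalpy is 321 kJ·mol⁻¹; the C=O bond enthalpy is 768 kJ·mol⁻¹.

ΔH ≈ +240 kJ

Bonds broken (reactants):
  C–H: 4 × 419 = 1676
  O–H: 4 × 445 = 1780
  Σ(broken) = 3456 kJ
Bonds formed (products):
  C=O: 2 × 768 = 1536
  H–H: 4 × 420 = 1680
  Σ(formed) = 3216 kJ
ΔH = Σ(broken) − Σ(formed) = 3456 − 3216 = +240 kJ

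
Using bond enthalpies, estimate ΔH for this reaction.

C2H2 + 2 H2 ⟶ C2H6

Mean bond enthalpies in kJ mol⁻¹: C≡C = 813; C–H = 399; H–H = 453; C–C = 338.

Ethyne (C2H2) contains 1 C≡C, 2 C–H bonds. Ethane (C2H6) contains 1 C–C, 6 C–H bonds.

Bonds broken (reactants):
  C≡C: 1 × 813 = 813
  C–H: 2 × 399 = 798
  H–H: 2 × 453 = 906
  Σ(broken) = 2517 kJ
Bonds formed (products):
  C–C: 1 × 338 = 338
  C–H: 6 × 399 = 2394
  Σ(formed) = 2732 kJ
ΔH = Σ(broken) − Σ(formed) = 2517 − 2732 = −215 kJ

ΔH ≈ −215 kJ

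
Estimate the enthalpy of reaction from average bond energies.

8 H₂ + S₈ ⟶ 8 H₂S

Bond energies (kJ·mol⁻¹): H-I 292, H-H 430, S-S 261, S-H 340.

ΔH ≈ +88 kJ

Bonds broken (reactants):
  H-H: 8 × 430 = 3440
  S-S: 8 × 261 = 2088
  Σ(broken) = 5528 kJ
Bonds formed (products):
  S-H: 16 × 340 = 5440
  Σ(formed) = 5440 kJ
ΔH = Σ(broken) − Σ(formed) = 5528 − 5440 = +88 kJ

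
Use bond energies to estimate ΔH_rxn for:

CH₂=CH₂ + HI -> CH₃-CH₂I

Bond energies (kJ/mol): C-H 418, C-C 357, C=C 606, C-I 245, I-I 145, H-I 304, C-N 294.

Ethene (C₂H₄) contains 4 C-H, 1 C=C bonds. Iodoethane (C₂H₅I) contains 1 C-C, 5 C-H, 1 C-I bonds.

ΔH ≈ −110 kJ

Bonds broken (reactants):
  C-H: 4 × 418 = 1672
  C=C: 1 × 606 = 606
  H-I: 1 × 304 = 304
  Σ(broken) = 2582 kJ
Bonds formed (products):
  C-C: 1 × 357 = 357
  C-H: 5 × 418 = 2090
  C-I: 1 × 245 = 245
  Σ(formed) = 2692 kJ
ΔH = Σ(broken) − Σ(formed) = 2582 − 2692 = −110 kJ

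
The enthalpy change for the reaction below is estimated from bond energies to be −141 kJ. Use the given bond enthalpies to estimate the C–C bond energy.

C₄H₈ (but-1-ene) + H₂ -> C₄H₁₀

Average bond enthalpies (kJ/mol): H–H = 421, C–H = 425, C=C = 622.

Let D be the C–C bond energy.
Σ(broken) = 2×D + 8×425 + 1×622 + 1×421 = 4443 + 2D
Σ(formed) = 3×D + 10×425 = 4250 + 3D
ΔH = Σ(broken) − Σ(formed) = (4443 + 2D) − (4250 + 3D) = +193 − D
Setting this equal to −141 kJ gives D = 334 kJ/mol.

D(C–C) ≈ 334 kJ/mol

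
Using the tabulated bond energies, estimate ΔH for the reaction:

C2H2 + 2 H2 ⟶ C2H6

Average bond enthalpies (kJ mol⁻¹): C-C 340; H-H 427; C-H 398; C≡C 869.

ΔH ≈ −209 kJ

Bonds broken (reactants):
  C≡C: 1 × 869 = 869
  C-H: 2 × 398 = 796
  H-H: 2 × 427 = 854
  Σ(broken) = 2519 kJ
Bonds formed (products):
  C-C: 1 × 340 = 340
  C-H: 6 × 398 = 2388
  Σ(formed) = 2728 kJ
ΔH = Σ(broken) − Σ(formed) = 2519 − 2728 = −209 kJ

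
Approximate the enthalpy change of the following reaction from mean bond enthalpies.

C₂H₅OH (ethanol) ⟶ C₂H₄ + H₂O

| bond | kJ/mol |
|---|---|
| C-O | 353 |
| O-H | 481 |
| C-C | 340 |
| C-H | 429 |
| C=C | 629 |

ΔH ≈ +12 kJ

Bonds broken (reactants):
  C-C: 1 × 340 = 340
  C-H: 5 × 429 = 2145
  C-O: 1 × 353 = 353
  O-H: 1 × 481 = 481
  Σ(broken) = 3319 kJ
Bonds formed (products):
  C-H: 4 × 429 = 1716
  C=C: 1 × 629 = 629
  O-H: 2 × 481 = 962
  Σ(formed) = 3307 kJ
ΔH = Σ(broken) − Σ(formed) = 3319 − 3307 = +12 kJ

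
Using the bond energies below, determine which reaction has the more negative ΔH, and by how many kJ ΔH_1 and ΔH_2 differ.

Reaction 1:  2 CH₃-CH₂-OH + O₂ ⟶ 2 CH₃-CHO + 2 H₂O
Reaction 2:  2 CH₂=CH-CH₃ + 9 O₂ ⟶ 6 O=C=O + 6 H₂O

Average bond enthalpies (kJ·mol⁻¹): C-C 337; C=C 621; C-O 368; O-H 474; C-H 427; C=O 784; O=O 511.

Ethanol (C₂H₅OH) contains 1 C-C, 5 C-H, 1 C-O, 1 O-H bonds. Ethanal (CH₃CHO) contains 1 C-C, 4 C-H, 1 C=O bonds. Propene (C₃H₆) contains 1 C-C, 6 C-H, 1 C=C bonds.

Reaction 1:
  Bonds broken (reactants):
    C-C: 2 × 337 = 674
    C-H: 10 × 427 = 4270
    C-O: 2 × 368 = 736
    O-H: 2 × 474 = 948
    O=O: 1 × 511 = 511
    Σ(broken) = 7139 kJ
  Bonds formed (products):
    C-C: 2 × 337 = 674
    C-H: 8 × 427 = 3416
    C=O: 2 × 784 = 1568
    O-H: 4 × 474 = 1896
    Σ(formed) = 7554 kJ
  ΔH_1 = 7139 − 7554 = −415 kJ
Reaction 2:
  Bonds broken (reactants):
    C-C: 2 × 337 = 674
    C-H: 12 × 427 = 5124
    C=C: 2 × 621 = 1242
    O=O: 9 × 511 = 4599
    Σ(broken) = 11639 kJ
  Bonds formed (products):
    C=O: 12 × 784 = 9408
    O-H: 12 × 474 = 5688
    Σ(formed) = 15096 kJ
  ΔH_2 = 11639 − 15096 = −3457 kJ
ΔH_1 − ΔH_2 = +3042 kJ, so reaction 2 has the more negative ΔH; |ΔH_1 − ΔH_2| = 3042 kJ.

Reaction 2, by 3042 kJ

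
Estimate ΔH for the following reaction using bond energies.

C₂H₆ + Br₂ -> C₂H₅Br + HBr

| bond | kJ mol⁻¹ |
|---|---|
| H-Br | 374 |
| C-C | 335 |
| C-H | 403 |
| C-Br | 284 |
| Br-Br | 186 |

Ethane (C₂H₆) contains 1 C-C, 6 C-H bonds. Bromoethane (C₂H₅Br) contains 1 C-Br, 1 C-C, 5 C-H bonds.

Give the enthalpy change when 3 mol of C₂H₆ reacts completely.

Bonds broken (reactants):
  Br-Br: 1 × 186 = 186
  C-C: 1 × 335 = 335
  C-H: 6 × 403 = 2418
  Σ(broken) = 2939 kJ
Bonds formed (products):
  C-Br: 1 × 284 = 284
  C-C: 1 × 335 = 335
  C-H: 5 × 403 = 2015
  H-Br: 1 × 374 = 374
  Σ(formed) = 3008 kJ
ΔH = Σ(broken) − Σ(formed) = 2939 − 3008 = −69 kJ
For 3× the reaction as written: 3 × (−69) = −207 kJ

ΔH = −207 kJ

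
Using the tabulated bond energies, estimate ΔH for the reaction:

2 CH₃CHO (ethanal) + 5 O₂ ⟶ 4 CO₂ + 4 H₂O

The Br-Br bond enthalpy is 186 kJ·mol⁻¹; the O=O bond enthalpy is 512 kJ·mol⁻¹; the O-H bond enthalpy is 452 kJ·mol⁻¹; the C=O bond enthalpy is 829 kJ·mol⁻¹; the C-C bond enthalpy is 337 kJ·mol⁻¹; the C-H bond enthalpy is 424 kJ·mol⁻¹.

Bonds broken (reactants):
  C-C: 2 × 337 = 674
  C-H: 8 × 424 = 3392
  C=O: 2 × 829 = 1658
  O=O: 5 × 512 = 2560
  Σ(broken) = 8284 kJ
Bonds formed (products):
  C=O: 8 × 829 = 6632
  O-H: 8 × 452 = 3616
  Σ(formed) = 10248 kJ
ΔH = Σ(broken) − Σ(formed) = 8284 − 10248 = −1964 kJ

ΔH ≈ −1964 kJ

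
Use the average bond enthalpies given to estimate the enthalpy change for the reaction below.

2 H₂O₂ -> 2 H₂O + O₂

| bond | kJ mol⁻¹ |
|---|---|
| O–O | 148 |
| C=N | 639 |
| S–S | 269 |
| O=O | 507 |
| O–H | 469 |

ΔH ≈ −211 kJ

Bonds broken (reactants):
  O–H: 4 × 469 = 1876
  O–O: 2 × 148 = 296
  Σ(broken) = 2172 kJ
Bonds formed (products):
  O–H: 4 × 469 = 1876
  O=O: 1 × 507 = 507
  Σ(formed) = 2383 kJ
ΔH = Σ(broken) − Σ(formed) = 2172 − 2383 = −211 kJ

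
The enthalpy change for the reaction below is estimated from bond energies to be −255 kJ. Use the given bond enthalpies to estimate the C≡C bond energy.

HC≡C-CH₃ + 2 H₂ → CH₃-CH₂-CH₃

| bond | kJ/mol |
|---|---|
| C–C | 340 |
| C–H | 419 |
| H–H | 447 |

D(C≡C) ≈ 867 kJ/mol

Let D be the C≡C bond energy.
Σ(broken) = 1×D + 1×340 + 4×419 + 2×447 = 2910 + D
Σ(formed) = 2×340 + 8×419 = 4032
ΔH = Σ(broken) − Σ(formed) = (2910 + D) − (4032) = −1122 + D
Setting this equal to −255 kJ gives D = 867 kJ/mol.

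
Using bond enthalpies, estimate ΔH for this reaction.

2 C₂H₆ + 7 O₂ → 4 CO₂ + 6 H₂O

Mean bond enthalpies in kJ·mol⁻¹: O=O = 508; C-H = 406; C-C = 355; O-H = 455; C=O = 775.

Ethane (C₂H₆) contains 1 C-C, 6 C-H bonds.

Bonds broken (reactants):
  C-C: 2 × 355 = 710
  C-H: 12 × 406 = 4872
  O=O: 7 × 508 = 3556
  Σ(broken) = 9138 kJ
Bonds formed (products):
  C=O: 8 × 775 = 6200
  O-H: 12 × 455 = 5460
  Σ(formed) = 11660 kJ
ΔH = Σ(broken) − Σ(formed) = 9138 − 11660 = −2522 kJ

ΔH ≈ −2522 kJ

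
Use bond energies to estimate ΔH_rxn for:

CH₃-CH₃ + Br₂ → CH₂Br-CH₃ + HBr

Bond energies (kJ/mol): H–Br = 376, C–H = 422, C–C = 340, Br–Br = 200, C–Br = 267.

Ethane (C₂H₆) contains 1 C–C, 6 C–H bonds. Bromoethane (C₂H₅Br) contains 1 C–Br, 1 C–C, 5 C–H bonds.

Bonds broken (reactants):
  Br–Br: 1 × 200 = 200
  C–C: 1 × 340 = 340
  C–H: 6 × 422 = 2532
  Σ(broken) = 3072 kJ
Bonds formed (products):
  C–Br: 1 × 267 = 267
  C–C: 1 × 340 = 340
  C–H: 5 × 422 = 2110
  H–Br: 1 × 376 = 376
  Σ(formed) = 3093 kJ
ΔH = Σ(broken) − Σ(formed) = 3072 − 3093 = −21 kJ

ΔH ≈ −21 kJ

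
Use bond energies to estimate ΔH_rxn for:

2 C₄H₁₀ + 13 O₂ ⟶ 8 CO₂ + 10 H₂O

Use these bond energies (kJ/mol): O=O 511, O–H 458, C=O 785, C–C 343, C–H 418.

ΔH ≈ −4659 kJ

Bonds broken (reactants):
  C–C: 6 × 343 = 2058
  C–H: 20 × 418 = 8360
  O=O: 13 × 511 = 6643
  Σ(broken) = 17061 kJ
Bonds formed (products):
  C=O: 16 × 785 = 12560
  O–H: 20 × 458 = 9160
  Σ(formed) = 21720 kJ
ΔH = Σ(broken) − Σ(formed) = 17061 − 21720 = −4659 kJ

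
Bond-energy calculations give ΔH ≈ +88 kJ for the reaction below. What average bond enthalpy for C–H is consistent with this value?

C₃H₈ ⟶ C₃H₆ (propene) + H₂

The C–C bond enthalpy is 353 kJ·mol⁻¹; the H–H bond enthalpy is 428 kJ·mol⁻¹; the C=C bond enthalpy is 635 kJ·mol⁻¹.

Let D be the C–H bond energy.
Σ(broken) = 2×353 + 8×D = 706 + 8D
Σ(formed) = 1×353 + 6×D + 1×635 + 1×428 = 1416 + 6D
ΔH = Σ(broken) − Σ(formed) = (706 + 8D) − (1416 + 6D) = −710 + 2D
Setting this equal to +88 kJ gives 2D = 798, so D = 399 kJ/mol.

D(C–H) ≈ 399 kJ/mol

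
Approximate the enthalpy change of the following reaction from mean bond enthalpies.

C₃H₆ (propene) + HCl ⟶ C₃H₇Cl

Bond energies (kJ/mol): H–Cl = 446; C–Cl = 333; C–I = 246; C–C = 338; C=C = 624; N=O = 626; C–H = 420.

ΔH ≈ −21 kJ

Bonds broken (reactants):
  C–C: 1 × 338 = 338
  C–H: 6 × 420 = 2520
  C=C: 1 × 624 = 624
  H–Cl: 1 × 446 = 446
  Σ(broken) = 3928 kJ
Bonds formed (products):
  C–C: 2 × 338 = 676
  C–Cl: 1 × 333 = 333
  C–H: 7 × 420 = 2940
  Σ(formed) = 3949 kJ
ΔH = Σ(broken) − Σ(formed) = 3928 − 3949 = −21 kJ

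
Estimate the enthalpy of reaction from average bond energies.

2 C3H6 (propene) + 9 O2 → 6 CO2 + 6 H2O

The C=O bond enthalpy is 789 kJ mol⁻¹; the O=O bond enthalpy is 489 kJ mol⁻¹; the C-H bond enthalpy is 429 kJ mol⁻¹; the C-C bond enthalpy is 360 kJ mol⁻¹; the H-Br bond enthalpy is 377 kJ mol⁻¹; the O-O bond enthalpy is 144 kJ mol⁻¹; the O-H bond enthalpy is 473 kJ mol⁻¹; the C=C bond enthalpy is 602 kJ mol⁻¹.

Bonds broken (reactants):
  C-C: 2 × 360 = 720
  C-H: 12 × 429 = 5148
  C=C: 2 × 602 = 1204
  O=O: 9 × 489 = 4401
  Σ(broken) = 11473 kJ
Bonds formed (products):
  C=O: 12 × 789 = 9468
  O-H: 12 × 473 = 5676
  Σ(formed) = 15144 kJ
ΔH = Σ(broken) − Σ(formed) = 11473 − 15144 = −3671 kJ

ΔH ≈ −3671 kJ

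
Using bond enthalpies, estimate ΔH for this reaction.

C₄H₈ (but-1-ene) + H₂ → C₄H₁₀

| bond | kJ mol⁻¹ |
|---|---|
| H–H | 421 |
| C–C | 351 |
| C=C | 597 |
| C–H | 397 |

ΔH ≈ −127 kJ

Bonds broken (reactants):
  C–C: 2 × 351 = 702
  C–H: 8 × 397 = 3176
  C=C: 1 × 597 = 597
  H–H: 1 × 421 = 421
  Σ(broken) = 4896 kJ
Bonds formed (products):
  C–C: 3 × 351 = 1053
  C–H: 10 × 397 = 3970
  Σ(formed) = 5023 kJ
ΔH = Σ(broken) − Σ(formed) = 4896 − 5023 = −127 kJ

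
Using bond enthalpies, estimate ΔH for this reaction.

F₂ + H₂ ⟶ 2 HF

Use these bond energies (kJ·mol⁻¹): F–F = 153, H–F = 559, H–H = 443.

ΔH ≈ −522 kJ

Bonds broken (reactants):
  F–F: 1 × 153 = 153
  H–H: 1 × 443 = 443
  Σ(broken) = 596 kJ
Bonds formed (products):
  H–F: 2 × 559 = 1118
  Σ(formed) = 1118 kJ
ΔH = Σ(broken) − Σ(formed) = 596 − 1118 = −522 kJ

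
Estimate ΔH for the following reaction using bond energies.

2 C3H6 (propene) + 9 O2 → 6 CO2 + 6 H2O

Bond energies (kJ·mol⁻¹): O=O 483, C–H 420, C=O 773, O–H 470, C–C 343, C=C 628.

ΔH ≈ −3587 kJ

Bonds broken (reactants):
  C–C: 2 × 343 = 686
  C–H: 12 × 420 = 5040
  C=C: 2 × 628 = 1256
  O=O: 9 × 483 = 4347
  Σ(broken) = 11329 kJ
Bonds formed (products):
  C=O: 12 × 773 = 9276
  O–H: 12 × 470 = 5640
  Σ(formed) = 14916 kJ
ΔH = Σ(broken) − Σ(formed) = 11329 − 14916 = −3587 kJ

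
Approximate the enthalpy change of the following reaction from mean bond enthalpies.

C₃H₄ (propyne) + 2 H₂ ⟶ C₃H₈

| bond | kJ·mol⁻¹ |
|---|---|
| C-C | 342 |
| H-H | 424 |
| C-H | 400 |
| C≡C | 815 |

ΔH ≈ −279 kJ

Bonds broken (reactants):
  C≡C: 1 × 815 = 815
  C-C: 1 × 342 = 342
  C-H: 4 × 400 = 1600
  H-H: 2 × 424 = 848
  Σ(broken) = 3605 kJ
Bonds formed (products):
  C-C: 2 × 342 = 684
  C-H: 8 × 400 = 3200
  Σ(formed) = 3884 kJ
ΔH = Σ(broken) − Σ(formed) = 3605 − 3884 = −279 kJ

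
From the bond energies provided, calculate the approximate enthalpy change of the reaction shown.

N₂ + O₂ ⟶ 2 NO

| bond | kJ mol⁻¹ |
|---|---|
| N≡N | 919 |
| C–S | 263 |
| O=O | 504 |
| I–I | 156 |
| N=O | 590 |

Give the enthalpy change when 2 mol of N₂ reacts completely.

ΔH = +486 kJ

Bonds broken (reactants):
  N≡N: 1 × 919 = 919
  O=O: 1 × 504 = 504
  Σ(broken) = 1423 kJ
Bonds formed (products):
  N=O: 2 × 590 = 1180
  Σ(formed) = 1180 kJ
ΔH = Σ(broken) − Σ(formed) = 1423 − 1180 = +243 kJ
For 2× the reaction as written: 2 × (+243) = +486 kJ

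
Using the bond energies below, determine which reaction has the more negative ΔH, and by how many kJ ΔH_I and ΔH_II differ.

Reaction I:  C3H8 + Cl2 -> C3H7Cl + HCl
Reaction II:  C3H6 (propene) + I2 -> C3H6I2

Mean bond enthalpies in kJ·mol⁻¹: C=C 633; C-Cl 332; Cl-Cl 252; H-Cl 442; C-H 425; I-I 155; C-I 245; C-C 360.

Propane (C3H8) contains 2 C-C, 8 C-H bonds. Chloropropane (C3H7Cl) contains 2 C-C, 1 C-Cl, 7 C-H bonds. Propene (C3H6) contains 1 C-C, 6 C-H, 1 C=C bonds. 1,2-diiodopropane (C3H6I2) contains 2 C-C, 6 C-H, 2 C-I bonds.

Reaction I, by 35 kJ

Reaction I:
  Bonds broken (reactants):
    C-C: 2 × 360 = 720
    C-H: 8 × 425 = 3400
    Cl-Cl: 1 × 252 = 252
    Σ(broken) = 4372 kJ
  Bonds formed (products):
    C-C: 2 × 360 = 720
    C-Cl: 1 × 332 = 332
    C-H: 7 × 425 = 2975
    H-Cl: 1 × 442 = 442
    Σ(formed) = 4469 kJ
  ΔH_I = 4372 − 4469 = −97 kJ
Reaction II:
  Bonds broken (reactants):
    C-C: 1 × 360 = 360
    C-H: 6 × 425 = 2550
    C=C: 1 × 633 = 633
    I-I: 1 × 155 = 155
    Σ(broken) = 3698 kJ
  Bonds formed (products):
    C-C: 2 × 360 = 720
    C-H: 6 × 425 = 2550
    C-I: 2 × 245 = 490
    Σ(formed) = 3760 kJ
  ΔH_II = 3698 − 3760 = −62 kJ
ΔH_I − ΔH_II = −35 kJ, so reaction I has the more negative ΔH; |ΔH_I − ΔH_II| = 35 kJ.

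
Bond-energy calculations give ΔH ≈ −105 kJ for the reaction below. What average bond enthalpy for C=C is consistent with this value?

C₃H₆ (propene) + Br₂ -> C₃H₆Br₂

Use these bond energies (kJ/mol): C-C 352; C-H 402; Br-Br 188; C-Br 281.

Let D be the C=C bond energy.
Σ(broken) = 1×188 + 1×352 + 6×402 + 1×D = 2952 + D
Σ(formed) = 2×281 + 2×352 + 6×402 = 3678
ΔH = Σ(broken) − Σ(formed) = (2952 + D) − (3678) = −726 + D
Setting this equal to −105 kJ gives D = 621 kJ/mol.

D(C=C) ≈ 621 kJ/mol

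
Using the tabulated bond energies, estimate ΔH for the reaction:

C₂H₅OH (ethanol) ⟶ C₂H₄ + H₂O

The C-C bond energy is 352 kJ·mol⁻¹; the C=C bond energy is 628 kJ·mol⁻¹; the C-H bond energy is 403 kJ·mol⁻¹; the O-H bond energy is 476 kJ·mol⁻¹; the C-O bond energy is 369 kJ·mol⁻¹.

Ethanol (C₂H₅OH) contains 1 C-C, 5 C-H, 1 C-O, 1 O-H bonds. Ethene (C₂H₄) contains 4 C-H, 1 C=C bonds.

Bonds broken (reactants):
  C-C: 1 × 352 = 352
  C-H: 5 × 403 = 2015
  C-O: 1 × 369 = 369
  O-H: 1 × 476 = 476
  Σ(broken) = 3212 kJ
Bonds formed (products):
  C-H: 4 × 403 = 1612
  C=C: 1 × 628 = 628
  O-H: 2 × 476 = 952
  Σ(formed) = 3192 kJ
ΔH = Σ(broken) − Σ(formed) = 3212 − 3192 = +20 kJ

ΔH ≈ +20 kJ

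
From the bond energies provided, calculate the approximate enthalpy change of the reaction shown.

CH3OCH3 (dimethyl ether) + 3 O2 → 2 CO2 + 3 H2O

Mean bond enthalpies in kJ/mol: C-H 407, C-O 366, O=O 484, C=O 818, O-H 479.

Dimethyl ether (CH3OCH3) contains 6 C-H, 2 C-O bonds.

ΔH ≈ −1520 kJ

Bonds broken (reactants):
  C-H: 6 × 407 = 2442
  C-O: 2 × 366 = 732
  O=O: 3 × 484 = 1452
  Σ(broken) = 4626 kJ
Bonds formed (products):
  C=O: 4 × 818 = 3272
  O-H: 6 × 479 = 2874
  Σ(formed) = 6146 kJ
ΔH = Σ(broken) − Σ(formed) = 4626 − 6146 = −1520 kJ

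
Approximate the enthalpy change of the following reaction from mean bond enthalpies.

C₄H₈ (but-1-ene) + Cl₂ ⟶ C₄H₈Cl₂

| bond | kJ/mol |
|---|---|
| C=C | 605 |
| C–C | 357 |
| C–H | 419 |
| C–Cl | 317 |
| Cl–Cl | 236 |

ΔH ≈ −150 kJ

Bonds broken (reactants):
  C–C: 2 × 357 = 714
  C–H: 8 × 419 = 3352
  C=C: 1 × 605 = 605
  Cl–Cl: 1 × 236 = 236
  Σ(broken) = 4907 kJ
Bonds formed (products):
  C–C: 3 × 357 = 1071
  C–Cl: 2 × 317 = 634
  C–H: 8 × 419 = 3352
  Σ(formed) = 5057 kJ
ΔH = Σ(broken) − Σ(formed) = 4907 − 5057 = −150 kJ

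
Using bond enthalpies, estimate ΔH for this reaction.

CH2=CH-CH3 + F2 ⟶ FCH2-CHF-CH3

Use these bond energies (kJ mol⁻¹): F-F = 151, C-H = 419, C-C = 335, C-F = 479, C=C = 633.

ΔH ≈ −509 kJ

Bonds broken (reactants):
  C-C: 1 × 335 = 335
  C-H: 6 × 419 = 2514
  C=C: 1 × 633 = 633
  F-F: 1 × 151 = 151
  Σ(broken) = 3633 kJ
Bonds formed (products):
  C-C: 2 × 335 = 670
  C-F: 2 × 479 = 958
  C-H: 6 × 419 = 2514
  Σ(formed) = 4142 kJ
ΔH = Σ(broken) − Σ(formed) = 3633 − 4142 = −509 kJ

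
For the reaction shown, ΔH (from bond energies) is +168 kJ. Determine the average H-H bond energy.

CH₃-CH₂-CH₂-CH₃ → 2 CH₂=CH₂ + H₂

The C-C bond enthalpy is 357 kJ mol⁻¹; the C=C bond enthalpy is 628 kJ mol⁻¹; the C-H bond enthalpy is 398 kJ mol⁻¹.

D(H-H) ≈ 443 kJ/mol

Let D be the H-H bond energy.
Σ(broken) = 3×357 + 10×398 = 5051
Σ(formed) = 8×398 + 2×628 + 1×D = 4440 + D
ΔH = Σ(broken) − Σ(formed) = (5051) − (4440 + D) = +611 − D
Setting this equal to +168 kJ gives D = 443 kJ/mol.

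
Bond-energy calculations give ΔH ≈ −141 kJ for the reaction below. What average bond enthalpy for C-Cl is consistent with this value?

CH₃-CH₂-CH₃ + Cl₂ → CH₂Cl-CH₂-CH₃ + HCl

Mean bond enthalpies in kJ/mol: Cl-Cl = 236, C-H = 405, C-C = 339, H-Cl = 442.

Let D be the C-Cl bond energy.
Σ(broken) = 2×339 + 8×405 + 1×236 = 4154
Σ(formed) = 2×339 + 1×D + 7×405 + 1×442 = 3955 + D
ΔH = Σ(broken) − Σ(formed) = (4154) − (3955 + D) = +199 − D
Setting this equal to −141 kJ gives D = 340 kJ/mol.

D(C-Cl) ≈ 340 kJ/mol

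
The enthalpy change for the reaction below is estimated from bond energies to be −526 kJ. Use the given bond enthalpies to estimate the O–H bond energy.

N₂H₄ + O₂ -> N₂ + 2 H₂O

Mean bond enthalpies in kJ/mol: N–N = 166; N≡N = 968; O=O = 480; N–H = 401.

D(O–H) ≈ 452 kJ/mol

Let D be the O–H bond energy.
Σ(broken) = 4×401 + 1×166 + 1×480 = 2250
Σ(formed) = 1×968 + 4×D = 968 + 4D
ΔH = Σ(broken) − Σ(formed) = (2250) − (968 + 4D) = +1282 − 4D
Setting this equal to −526 kJ gives 4D = 1808, so D = 452 kJ/mol.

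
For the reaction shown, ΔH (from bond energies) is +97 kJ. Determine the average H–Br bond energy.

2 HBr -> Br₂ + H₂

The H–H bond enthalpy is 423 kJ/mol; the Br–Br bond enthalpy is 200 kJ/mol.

D(H–Br) ≈ 360 kJ/mol

Let D be the H–Br bond energy.
Σ(broken) = 2×D = 2D
Σ(formed) = 1×200 + 1×423 = 623
ΔH = Σ(broken) − Σ(formed) = (2D) − (623) = −623 + 2D
Setting this equal to +97 kJ gives 2D = 720, so D = 360 kJ/mol.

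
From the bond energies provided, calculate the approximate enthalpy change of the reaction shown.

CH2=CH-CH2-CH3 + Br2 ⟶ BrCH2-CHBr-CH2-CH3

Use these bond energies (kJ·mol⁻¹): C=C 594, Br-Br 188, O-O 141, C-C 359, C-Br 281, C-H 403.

ΔH ≈ −139 kJ

Bonds broken (reactants):
  Br-Br: 1 × 188 = 188
  C-C: 2 × 359 = 718
  C-H: 8 × 403 = 3224
  C=C: 1 × 594 = 594
  Σ(broken) = 4724 kJ
Bonds formed (products):
  C-Br: 2 × 281 = 562
  C-C: 3 × 359 = 1077
  C-H: 8 × 403 = 3224
  Σ(formed) = 4863 kJ
ΔH = Σ(broken) − Σ(formed) = 4724 − 4863 = −139 kJ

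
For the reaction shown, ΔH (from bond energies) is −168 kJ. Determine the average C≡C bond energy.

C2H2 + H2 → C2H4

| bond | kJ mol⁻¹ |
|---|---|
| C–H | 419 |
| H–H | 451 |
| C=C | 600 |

D(C≡C) ≈ 819 kJ/mol

Let D be the C≡C bond energy.
Σ(broken) = 1×D + 2×419 + 1×451 = 1289 + D
Σ(formed) = 4×419 + 1×600 = 2276
ΔH = Σ(broken) − Σ(formed) = (1289 + D) − (2276) = −987 + D
Setting this equal to −168 kJ gives D = 819 kJ/mol.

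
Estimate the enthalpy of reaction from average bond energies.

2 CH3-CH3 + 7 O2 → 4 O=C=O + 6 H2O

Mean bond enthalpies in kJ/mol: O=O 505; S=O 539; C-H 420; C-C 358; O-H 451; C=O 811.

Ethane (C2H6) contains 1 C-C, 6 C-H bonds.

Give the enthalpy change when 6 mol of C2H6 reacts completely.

Bonds broken (reactants):
  C-C: 2 × 358 = 716
  C-H: 12 × 420 = 5040
  O=O: 7 × 505 = 3535
  Σ(broken) = 9291 kJ
Bonds formed (products):
  C=O: 8 × 811 = 6488
  O-H: 12 × 451 = 5412
  Σ(formed) = 11900 kJ
ΔH = Σ(broken) − Σ(formed) = 9291 − 11900 = −2609 kJ
For 3× the reaction as written: 3 × (−2609) = −7827 kJ

ΔH = −7827 kJ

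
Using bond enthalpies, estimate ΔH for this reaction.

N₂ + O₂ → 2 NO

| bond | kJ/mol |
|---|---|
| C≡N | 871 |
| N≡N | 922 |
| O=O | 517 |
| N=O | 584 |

Bonds broken (reactants):
  N≡N: 1 × 922 = 922
  O=O: 1 × 517 = 517
  Σ(broken) = 1439 kJ
Bonds formed (products):
  N=O: 2 × 584 = 1168
  Σ(formed) = 1168 kJ
ΔH = Σ(broken) − Σ(formed) = 1439 − 1168 = +271 kJ

ΔH ≈ +271 kJ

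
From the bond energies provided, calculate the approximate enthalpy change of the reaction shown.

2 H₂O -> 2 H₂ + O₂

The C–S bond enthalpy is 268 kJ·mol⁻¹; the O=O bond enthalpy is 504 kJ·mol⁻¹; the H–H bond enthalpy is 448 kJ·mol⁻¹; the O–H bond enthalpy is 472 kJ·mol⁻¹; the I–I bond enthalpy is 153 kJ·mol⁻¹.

ΔH ≈ +488 kJ

Bonds broken (reactants):
  O–H: 4 × 472 = 1888
  Σ(broken) = 1888 kJ
Bonds formed (products):
  H–H: 2 × 448 = 896
  O=O: 1 × 504 = 504
  Σ(formed) = 1400 kJ
ΔH = Σ(broken) − Σ(formed) = 1888 − 1400 = +488 kJ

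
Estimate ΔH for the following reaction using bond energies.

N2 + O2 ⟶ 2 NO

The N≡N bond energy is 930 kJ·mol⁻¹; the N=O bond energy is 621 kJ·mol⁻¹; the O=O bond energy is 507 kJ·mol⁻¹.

ΔH ≈ +195 kJ

Bonds broken (reactants):
  N≡N: 1 × 930 = 930
  O=O: 1 × 507 = 507
  Σ(broken) = 1437 kJ
Bonds formed (products):
  N=O: 2 × 621 = 1242
  Σ(formed) = 1242 kJ
ΔH = Σ(broken) − Σ(formed) = 1437 − 1242 = +195 kJ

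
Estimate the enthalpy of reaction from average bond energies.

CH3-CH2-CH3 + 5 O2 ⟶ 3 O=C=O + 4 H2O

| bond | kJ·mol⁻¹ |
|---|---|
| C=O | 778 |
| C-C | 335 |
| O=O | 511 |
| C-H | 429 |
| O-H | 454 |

Bonds broken (reactants):
  C-C: 2 × 335 = 670
  C-H: 8 × 429 = 3432
  O=O: 5 × 511 = 2555
  Σ(broken) = 6657 kJ
Bonds formed (products):
  C=O: 6 × 778 = 4668
  O-H: 8 × 454 = 3632
  Σ(formed) = 8300 kJ
ΔH = Σ(broken) − Σ(formed) = 6657 − 8300 = −1643 kJ

ΔH ≈ −1643 kJ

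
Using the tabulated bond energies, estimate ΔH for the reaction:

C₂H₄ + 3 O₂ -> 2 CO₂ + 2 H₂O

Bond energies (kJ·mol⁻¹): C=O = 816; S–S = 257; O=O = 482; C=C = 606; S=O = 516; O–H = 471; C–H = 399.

Bonds broken (reactants):
  C–H: 4 × 399 = 1596
  C=C: 1 × 606 = 606
  O=O: 3 × 482 = 1446
  Σ(broken) = 3648 kJ
Bonds formed (products):
  C=O: 4 × 816 = 3264
  O–H: 4 × 471 = 1884
  Σ(formed) = 5148 kJ
ΔH = Σ(broken) − Σ(formed) = 3648 − 5148 = −1500 kJ

ΔH ≈ −1500 kJ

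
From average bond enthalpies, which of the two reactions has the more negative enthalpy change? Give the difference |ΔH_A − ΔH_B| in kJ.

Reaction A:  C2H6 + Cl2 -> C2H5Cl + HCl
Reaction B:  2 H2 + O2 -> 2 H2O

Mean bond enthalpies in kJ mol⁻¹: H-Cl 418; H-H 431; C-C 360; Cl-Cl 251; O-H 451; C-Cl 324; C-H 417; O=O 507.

Reaction B, by 361 kJ

Reaction A:
  Bonds broken (reactants):
    C-C: 1 × 360 = 360
    C-H: 6 × 417 = 2502
    Cl-Cl: 1 × 251 = 251
    Σ(broken) = 3113 kJ
  Bonds formed (products):
    C-C: 1 × 360 = 360
    C-Cl: 1 × 324 = 324
    C-H: 5 × 417 = 2085
    H-Cl: 1 × 418 = 418
    Σ(formed) = 3187 kJ
  ΔH_A = 3113 − 3187 = −74 kJ
Reaction B:
  Bonds broken (reactants):
    H-H: 2 × 431 = 862
    O=O: 1 × 507 = 507
    Σ(broken) = 1369 kJ
  Bonds formed (products):
    O-H: 4 × 451 = 1804
    Σ(formed) = 1804 kJ
  ΔH_B = 1369 − 1804 = −435 kJ
ΔH_A − ΔH_B = +361 kJ, so reaction B has the more negative ΔH; |ΔH_A − ΔH_B| = 361 kJ.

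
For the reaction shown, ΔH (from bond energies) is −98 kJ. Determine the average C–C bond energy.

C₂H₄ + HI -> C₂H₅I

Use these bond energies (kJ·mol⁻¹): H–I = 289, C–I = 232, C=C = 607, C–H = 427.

D(C–C) ≈ 335 kJ/mol

Let D be the C–C bond energy.
Σ(broken) = 4×427 + 1×607 + 1×289 = 2604
Σ(formed) = 1×D + 5×427 + 1×232 = 2367 + D
ΔH = Σ(broken) − Σ(formed) = (2604) − (2367 + D) = +237 − D
Setting this equal to −98 kJ gives D = 335 kJ/mol.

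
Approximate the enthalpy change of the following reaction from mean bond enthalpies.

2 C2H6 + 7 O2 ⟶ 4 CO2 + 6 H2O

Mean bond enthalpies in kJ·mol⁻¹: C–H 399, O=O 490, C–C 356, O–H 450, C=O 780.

ΔH ≈ −2710 kJ

Bonds broken (reactants):
  C–C: 2 × 356 = 712
  C–H: 12 × 399 = 4788
  O=O: 7 × 490 = 3430
  Σ(broken) = 8930 kJ
Bonds formed (products):
  C=O: 8 × 780 = 6240
  O–H: 12 × 450 = 5400
  Σ(formed) = 11640 kJ
ΔH = Σ(broken) − Σ(formed) = 8930 − 11640 = −2710 kJ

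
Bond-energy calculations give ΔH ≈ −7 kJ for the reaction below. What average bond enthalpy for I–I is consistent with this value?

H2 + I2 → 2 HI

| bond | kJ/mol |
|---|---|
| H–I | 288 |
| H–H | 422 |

Let D be the I–I bond energy.
Σ(broken) = 1×422 + 1×D = 422 + D
Σ(formed) = 2×288 = 576
ΔH = Σ(broken) − Σ(formed) = (422 + D) − (576) = −154 + D
Setting this equal to −7 kJ gives D = 147 kJ/mol.

D(I–I) ≈ 147 kJ/mol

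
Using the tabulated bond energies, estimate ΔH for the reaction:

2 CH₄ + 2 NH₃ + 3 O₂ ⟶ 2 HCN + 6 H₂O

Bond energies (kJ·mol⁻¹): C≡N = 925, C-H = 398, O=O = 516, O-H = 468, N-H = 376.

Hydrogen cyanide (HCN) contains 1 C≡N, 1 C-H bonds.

ΔH ≈ −1274 kJ

Bonds broken (reactants):
  C-H: 8 × 398 = 3184
  N-H: 6 × 376 = 2256
  O=O: 3 × 516 = 1548
  Σ(broken) = 6988 kJ
Bonds formed (products):
  C≡N: 2 × 925 = 1850
  C-H: 2 × 398 = 796
  O-H: 12 × 468 = 5616
  Σ(formed) = 8262 kJ
ΔH = Σ(broken) − Σ(formed) = 6988 − 8262 = −1274 kJ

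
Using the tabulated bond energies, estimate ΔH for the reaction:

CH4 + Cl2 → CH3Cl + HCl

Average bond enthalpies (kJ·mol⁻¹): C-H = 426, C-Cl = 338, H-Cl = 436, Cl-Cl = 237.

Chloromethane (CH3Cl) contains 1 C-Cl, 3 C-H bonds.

ΔH ≈ −111 kJ

Bonds broken (reactants):
  C-H: 4 × 426 = 1704
  Cl-Cl: 1 × 237 = 237
  Σ(broken) = 1941 kJ
Bonds formed (products):
  C-Cl: 1 × 338 = 338
  C-H: 3 × 426 = 1278
  H-Cl: 1 × 436 = 436
  Σ(formed) = 2052 kJ
ΔH = Σ(broken) − Σ(formed) = 1941 − 2052 = −111 kJ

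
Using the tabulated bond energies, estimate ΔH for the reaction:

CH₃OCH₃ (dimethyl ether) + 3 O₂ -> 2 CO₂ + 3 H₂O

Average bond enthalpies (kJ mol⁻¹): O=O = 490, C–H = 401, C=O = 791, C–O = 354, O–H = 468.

Bonds broken (reactants):
  C–H: 6 × 401 = 2406
  C–O: 2 × 354 = 708
  O=O: 3 × 490 = 1470
  Σ(broken) = 4584 kJ
Bonds formed (products):
  C=O: 4 × 791 = 3164
  O–H: 6 × 468 = 2808
  Σ(formed) = 5972 kJ
ΔH = Σ(broken) − Σ(formed) = 4584 − 5972 = −1388 kJ

ΔH ≈ −1388 kJ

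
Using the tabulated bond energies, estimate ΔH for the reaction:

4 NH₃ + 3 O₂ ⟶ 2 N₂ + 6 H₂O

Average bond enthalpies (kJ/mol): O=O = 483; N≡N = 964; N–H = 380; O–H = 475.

ΔH ≈ −1619 kJ

Bonds broken (reactants):
  N–H: 12 × 380 = 4560
  O=O: 3 × 483 = 1449
  Σ(broken) = 6009 kJ
Bonds formed (products):
  N≡N: 2 × 964 = 1928
  O–H: 12 × 475 = 5700
  Σ(formed) = 7628 kJ
ΔH = Σ(broken) − Σ(formed) = 6009 − 7628 = −1619 kJ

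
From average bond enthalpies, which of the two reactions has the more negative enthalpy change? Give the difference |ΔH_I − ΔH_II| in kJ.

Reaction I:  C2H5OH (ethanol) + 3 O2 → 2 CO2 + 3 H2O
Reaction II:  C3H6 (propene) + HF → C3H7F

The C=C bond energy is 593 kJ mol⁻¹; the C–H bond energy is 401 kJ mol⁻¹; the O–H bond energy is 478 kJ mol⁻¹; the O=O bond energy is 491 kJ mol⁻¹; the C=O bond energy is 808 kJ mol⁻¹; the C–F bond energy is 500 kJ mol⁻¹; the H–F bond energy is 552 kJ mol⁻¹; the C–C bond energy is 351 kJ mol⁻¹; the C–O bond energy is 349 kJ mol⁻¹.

Reaction I, by 1337 kJ

Reaction I:
  Bonds broken (reactants):
    C–C: 1 × 351 = 351
    C–H: 5 × 401 = 2005
    C–O: 1 × 349 = 349
    O–H: 1 × 478 = 478
    O=O: 3 × 491 = 1473
    Σ(broken) = 4656 kJ
  Bonds formed (products):
    C=O: 4 × 808 = 3232
    O–H: 6 × 478 = 2868
    Σ(formed) = 6100 kJ
  ΔH_I = 4656 − 6100 = −1444 kJ
Reaction II:
  Bonds broken (reactants):
    C–C: 1 × 351 = 351
    C–H: 6 × 401 = 2406
    C=C: 1 × 593 = 593
    H–F: 1 × 552 = 552
    Σ(broken) = 3902 kJ
  Bonds formed (products):
    C–C: 2 × 351 = 702
    C–F: 1 × 500 = 500
    C–H: 7 × 401 = 2807
    Σ(formed) = 4009 kJ
  ΔH_II = 3902 − 4009 = −107 kJ
ΔH_I − ΔH_II = −1337 kJ, so reaction I has the more negative ΔH; |ΔH_I − ΔH_II| = 1337 kJ.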